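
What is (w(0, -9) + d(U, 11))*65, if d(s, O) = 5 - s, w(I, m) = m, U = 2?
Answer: -390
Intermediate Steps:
(w(0, -9) + d(U, 11))*65 = (-9 + (5 - 1*2))*65 = (-9 + (5 - 2))*65 = (-9 + 3)*65 = -6*65 = -390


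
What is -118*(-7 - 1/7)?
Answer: 5900/7 ≈ 842.86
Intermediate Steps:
-118*(-7 - 1/7) = -118*(-7 - 1*⅐) = -118*(-7 - ⅐) = -118*(-50/7) = 5900/7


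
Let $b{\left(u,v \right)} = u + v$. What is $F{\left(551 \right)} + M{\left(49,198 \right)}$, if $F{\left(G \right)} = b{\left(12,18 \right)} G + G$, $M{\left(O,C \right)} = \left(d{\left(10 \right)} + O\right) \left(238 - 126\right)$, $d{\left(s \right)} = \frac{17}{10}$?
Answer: $\frac{113797}{5} \approx 22759.0$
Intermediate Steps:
$d{\left(s \right)} = \frac{17}{10}$ ($d{\left(s \right)} = 17 \cdot \frac{1}{10} = \frac{17}{10}$)
$M{\left(O,C \right)} = \frac{952}{5} + 112 O$ ($M{\left(O,C \right)} = \left(\frac{17}{10} + O\right) \left(238 - 126\right) = \left(\frac{17}{10} + O\right) 112 = \frac{952}{5} + 112 O$)
$F{\left(G \right)} = 31 G$ ($F{\left(G \right)} = \left(12 + 18\right) G + G = 30 G + G = 31 G$)
$F{\left(551 \right)} + M{\left(49,198 \right)} = 31 \cdot 551 + \left(\frac{952}{5} + 112 \cdot 49\right) = 17081 + \left(\frac{952}{5} + 5488\right) = 17081 + \frac{28392}{5} = \frac{113797}{5}$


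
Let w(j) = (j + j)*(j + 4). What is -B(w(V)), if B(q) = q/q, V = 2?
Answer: -1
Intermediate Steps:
w(j) = 2*j*(4 + j) (w(j) = (2*j)*(4 + j) = 2*j*(4 + j))
B(q) = 1
-B(w(V)) = -1*1 = -1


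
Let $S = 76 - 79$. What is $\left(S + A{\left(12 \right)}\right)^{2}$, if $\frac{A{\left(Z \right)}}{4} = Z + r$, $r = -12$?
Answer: $9$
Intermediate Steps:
$A{\left(Z \right)} = -48 + 4 Z$ ($A{\left(Z \right)} = 4 \left(Z - 12\right) = 4 \left(-12 + Z\right) = -48 + 4 Z$)
$S = -3$
$\left(S + A{\left(12 \right)}\right)^{2} = \left(-3 + \left(-48 + 4 \cdot 12\right)\right)^{2} = \left(-3 + \left(-48 + 48\right)\right)^{2} = \left(-3 + 0\right)^{2} = \left(-3\right)^{2} = 9$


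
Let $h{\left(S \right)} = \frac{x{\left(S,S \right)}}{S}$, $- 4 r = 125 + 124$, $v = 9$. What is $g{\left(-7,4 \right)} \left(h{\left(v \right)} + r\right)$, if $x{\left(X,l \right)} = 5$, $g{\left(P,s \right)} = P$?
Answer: $\frac{15547}{36} \approx 431.86$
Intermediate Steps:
$r = - \frac{249}{4}$ ($r = - \frac{125 + 124}{4} = \left(- \frac{1}{4}\right) 249 = - \frac{249}{4} \approx -62.25$)
$h{\left(S \right)} = \frac{5}{S}$
$g{\left(-7,4 \right)} \left(h{\left(v \right)} + r\right) = - 7 \left(\frac{5}{9} - \frac{249}{4}\right) = \left(-7\right) \left(- \frac{2221}{36}\right) = \frac{15547}{36}$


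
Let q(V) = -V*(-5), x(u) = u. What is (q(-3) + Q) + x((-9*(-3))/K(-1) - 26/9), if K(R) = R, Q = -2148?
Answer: -19736/9 ≈ -2192.9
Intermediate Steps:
q(V) = 5*V (q(V) = -(-5)*V = 5*V)
(q(-3) + Q) + x((-9*(-3))/K(-1) - 26/9) = (5*(-3) - 2148) + (-9*(-3)/(-1) - 26/9) = (-15 - 2148) + (27*(-1) - 26*⅑) = -2163 + (-27 - 26/9) = -2163 - 269/9 = -19736/9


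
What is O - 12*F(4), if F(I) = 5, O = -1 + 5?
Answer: -56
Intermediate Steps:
O = 4
O - 12*F(4) = 4 - 12*5 = 4 - 60 = -56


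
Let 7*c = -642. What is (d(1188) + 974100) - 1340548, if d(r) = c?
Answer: -2565778/7 ≈ -3.6654e+5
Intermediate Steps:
c = -642/7 (c = (⅐)*(-642) = -642/7 ≈ -91.714)
d(r) = -642/7
(d(1188) + 974100) - 1340548 = (-642/7 + 974100) - 1340548 = 6818058/7 - 1340548 = -2565778/7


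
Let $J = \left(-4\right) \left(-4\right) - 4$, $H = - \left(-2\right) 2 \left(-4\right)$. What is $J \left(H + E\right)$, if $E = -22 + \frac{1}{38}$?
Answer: $- \frac{8658}{19} \approx -455.68$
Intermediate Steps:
$E = - \frac{835}{38}$ ($E = -22 + \frac{1}{38} = - \frac{835}{38} \approx -21.974$)
$H = -16$ ($H = - \left(-2\right) \left(-8\right) = \left(-1\right) 16 = -16$)
$J = 12$ ($J = 16 - 4 = 12$)
$J \left(H + E\right) = 12 \left(-16 - \frac{835}{38}\right) = 12 \left(- \frac{1443}{38}\right) = - \frac{8658}{19}$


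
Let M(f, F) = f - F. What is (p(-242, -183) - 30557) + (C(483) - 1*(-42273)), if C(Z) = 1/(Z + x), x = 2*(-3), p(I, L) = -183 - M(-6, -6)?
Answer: 5501242/477 ≈ 11533.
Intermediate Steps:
p(I, L) = -183 (p(I, L) = -183 - (-6 - 1*(-6)) = -183 - (-6 + 6) = -183 - 1*0 = -183 + 0 = -183)
x = -6
C(Z) = 1/(-6 + Z) (C(Z) = 1/(Z - 6) = 1/(-6 + Z))
(p(-242, -183) - 30557) + (C(483) - 1*(-42273)) = (-183 - 30557) + (1/(-6 + 483) - 1*(-42273)) = -30740 + (1/477 + 42273) = -30740 + 20164222/477 = 5501242/477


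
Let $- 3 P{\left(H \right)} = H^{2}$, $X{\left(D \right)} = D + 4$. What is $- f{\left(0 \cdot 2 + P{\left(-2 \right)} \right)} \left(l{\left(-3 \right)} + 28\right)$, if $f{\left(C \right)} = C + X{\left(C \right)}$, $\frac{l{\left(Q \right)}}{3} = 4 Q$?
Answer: $\frac{32}{3} \approx 10.667$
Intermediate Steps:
$l{\left(Q \right)} = 12 Q$ ($l{\left(Q \right)} = 3 \cdot 4 Q = 12 Q$)
$X{\left(D \right)} = 4 + D$
$P{\left(H \right)} = - \frac{H^{2}}{3}$
$f{\left(C \right)} = 4 + 2 C$ ($f{\left(C \right)} = C + \left(4 + C\right) = 4 + 2 C$)
$- f{\left(0 \cdot 2 + P{\left(-2 \right)} \right)} \left(l{\left(-3 \right)} + 28\right) = - \left(4 + 2 \left(0 \cdot 2 - \frac{\left(-2\right)^{2}}{3}\right)\right) \left(12 \left(-3\right) + 28\right) = - \left(4 + 2 \left(0 - \frac{4}{3}\right)\right) \left(-36 + 28\right) = - \left(4 + 2 \left(0 - \frac{4}{3}\right)\right) \left(-8\right) = - \left(4 + 2 \left(- \frac{4}{3}\right)\right) \left(-8\right) = - \left(4 - \frac{8}{3}\right) \left(-8\right) = - \frac{4 \left(-8\right)}{3} = \left(-1\right) \left(- \frac{32}{3}\right) = \frac{32}{3}$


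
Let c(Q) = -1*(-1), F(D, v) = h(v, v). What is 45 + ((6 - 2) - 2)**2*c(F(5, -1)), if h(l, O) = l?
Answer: 49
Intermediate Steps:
F(D, v) = v
c(Q) = 1
45 + ((6 - 2) - 2)**2*c(F(5, -1)) = 45 + ((6 - 2) - 2)**2*1 = 45 + (4 - 2)**2*1 = 45 + 2**2*1 = 45 + 4*1 = 45 + 4 = 49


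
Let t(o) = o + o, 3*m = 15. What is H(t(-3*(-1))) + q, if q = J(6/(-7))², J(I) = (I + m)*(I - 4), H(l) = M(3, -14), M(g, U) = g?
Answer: 979399/2401 ≈ 407.91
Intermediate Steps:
m = 5 (m = (⅓)*15 = 5)
t(o) = 2*o
H(l) = 3
J(I) = (-4 + I)*(5 + I) (J(I) = (I + 5)*(I - 4) = (5 + I)*(-4 + I) = (-4 + I)*(5 + I))
q = 972196/2401 (q = (-20 + 6/(-7) + (6/(-7))²)² = (-20 + 6*(-⅐) + (6*(-⅐))²)² = (-20 - 6/7 + (-6/7)²)² = (-20 - 6/7 + 36/49)² = (-986/49)² = 972196/2401 ≈ 404.91)
H(t(-3*(-1))) + q = 3 + 972196/2401 = 979399/2401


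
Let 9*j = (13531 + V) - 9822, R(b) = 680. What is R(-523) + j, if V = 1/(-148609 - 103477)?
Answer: 2477753293/2268774 ≈ 1092.1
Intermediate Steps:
V = -1/252086 (V = 1/(-252086) = -1/252086 ≈ -3.9669e-6)
j = 934986973/2268774 (j = ((13531 - 1/252086) - 9822)/9 = (3410975665/252086 - 9822)/9 = (⅑)*(934986973/252086) = 934986973/2268774 ≈ 412.11)
R(-523) + j = 680 + 934986973/2268774 = 2477753293/2268774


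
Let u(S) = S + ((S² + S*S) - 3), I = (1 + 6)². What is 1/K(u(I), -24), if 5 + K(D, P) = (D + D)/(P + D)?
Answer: -201/601 ≈ -0.33444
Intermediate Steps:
I = 49 (I = 7² = 49)
u(S) = -3 + S + 2*S² (u(S) = S + ((S² + S²) - 3) = S + (2*S² - 3) = S + (-3 + 2*S²) = -3 + S + 2*S²)
K(D, P) = -5 + 2*D/(D + P) (K(D, P) = -5 + (D + D)/(P + D) = -5 + (2*D)/(D + P) = -5 + 2*D/(D + P))
1/K(u(I), -24) = 1/((-5*(-24) - 3*(-3 + 49 + 2*49²))/((-3 + 49 + 2*49²) - 24)) = 1/((120 - 3*(-3 + 49 + 2*2401))/((-3 + 49 + 2*2401) - 24)) = 1/((120 - 3*(-3 + 49 + 4802))/((-3 + 49 + 4802) - 24)) = 1/((120 - 3*4848)/(4848 - 24)) = 1/((120 - 14544)/4824) = 1/((1/4824)*(-14424)) = 1/(-601/201) = -201/601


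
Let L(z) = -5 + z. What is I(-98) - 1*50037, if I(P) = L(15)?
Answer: -50027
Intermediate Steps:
I(P) = 10 (I(P) = -5 + 15 = 10)
I(-98) - 1*50037 = 10 - 1*50037 = 10 - 50037 = -50027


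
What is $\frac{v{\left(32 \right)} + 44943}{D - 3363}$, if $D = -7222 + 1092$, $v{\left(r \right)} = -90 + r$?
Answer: $- \frac{44885}{9493} \approx -4.7282$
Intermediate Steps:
$D = -6130$
$\frac{v{\left(32 \right)} + 44943}{D - 3363} = \frac{\left(-90 + 32\right) + 44943}{-6130 - 3363} = \frac{-58 + 44943}{-9493} = 44885 \left(- \frac{1}{9493}\right) = - \frac{44885}{9493}$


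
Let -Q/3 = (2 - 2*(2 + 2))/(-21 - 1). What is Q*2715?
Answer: -24435/11 ≈ -2221.4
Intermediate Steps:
Q = -9/11 (Q = -3*(2 - 2*(2 + 2))/(-21 - 1) = -3*(2 - 2*4)/(-22) = -3*(2 - 8)*(-1)/22 = -(-18)*(-1)/22 = -3*3/11 = -9/11 ≈ -0.81818)
Q*2715 = -9/11*2715 = -24435/11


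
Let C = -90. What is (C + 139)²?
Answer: 2401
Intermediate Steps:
(C + 139)² = (-90 + 139)² = 49² = 2401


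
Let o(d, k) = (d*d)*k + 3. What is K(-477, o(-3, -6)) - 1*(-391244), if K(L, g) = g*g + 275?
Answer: 394120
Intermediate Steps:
o(d, k) = 3 + k*d² (o(d, k) = d²*k + 3 = k*d² + 3 = 3 + k*d²)
K(L, g) = 275 + g² (K(L, g) = g² + 275 = 275 + g²)
K(-477, o(-3, -6)) - 1*(-391244) = (275 + (3 - 6*(-3)²)²) - 1*(-391244) = (275 + (3 - 6*9)²) + 391244 = (275 + (3 - 54)²) + 391244 = (275 + (-51)²) + 391244 = (275 + 2601) + 391244 = 2876 + 391244 = 394120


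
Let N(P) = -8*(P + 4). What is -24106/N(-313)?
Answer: -12053/1236 ≈ -9.7516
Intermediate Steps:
N(P) = -32 - 8*P (N(P) = -8*(4 + P) = -32 - 8*P)
-24106/N(-313) = -24106/(-32 - 8*(-313)) = -24106/(-32 + 2504) = -24106/2472 = -24106*1/2472 = -12053/1236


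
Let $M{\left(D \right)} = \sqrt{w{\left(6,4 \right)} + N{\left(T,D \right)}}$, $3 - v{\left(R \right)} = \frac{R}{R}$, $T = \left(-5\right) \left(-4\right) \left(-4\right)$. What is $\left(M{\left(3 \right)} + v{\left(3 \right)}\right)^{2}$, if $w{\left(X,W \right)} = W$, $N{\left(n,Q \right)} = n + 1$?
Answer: $-71 + 20 i \sqrt{3} \approx -71.0 + 34.641 i$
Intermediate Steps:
$T = -80$ ($T = 20 \left(-4\right) = -80$)
$N{\left(n,Q \right)} = 1 + n$
$v{\left(R \right)} = 2$ ($v{\left(R \right)} = 3 - \frac{R}{R} = 3 - 1 = 2$)
$M{\left(D \right)} = 5 i \sqrt{3}$ ($M{\left(D \right)} = \sqrt{4 + \left(1 - 80\right)} = \sqrt{4 - 79} = \sqrt{-75} = 5 i \sqrt{3}$)
$\left(M{\left(3 \right)} + v{\left(3 \right)}\right)^{2} = \left(5 i \sqrt{3} + 2\right)^{2} = \left(2 + 5 i \sqrt{3}\right)^{2}$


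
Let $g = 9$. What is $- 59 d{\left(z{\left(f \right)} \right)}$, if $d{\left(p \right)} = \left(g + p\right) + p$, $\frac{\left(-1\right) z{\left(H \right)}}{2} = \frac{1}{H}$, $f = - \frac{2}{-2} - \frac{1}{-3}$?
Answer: $-354$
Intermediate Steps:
$f = \frac{4}{3}$ ($f = \left(-2\right) \left(- \frac{1}{2}\right) - - \frac{1}{3} = 1 + \frac{1}{3} = \frac{4}{3} \approx 1.3333$)
$z{\left(H \right)} = - \frac{2}{H}$
$d{\left(p \right)} = 9 + 2 p$ ($d{\left(p \right)} = \left(9 + p\right) + p = 9 + 2 p$)
$- 59 d{\left(z{\left(f \right)} \right)} = - 59 \left(9 + 2 \left(- \frac{2}{\frac{4}{3}}\right)\right) = - 59 \left(9 + 2 \left(\left(-2\right) \frac{3}{4}\right)\right) = - 59 \left(9 + 2 \left(- \frac{3}{2}\right)\right) = - 59 \left(9 - 3\right) = \left(-59\right) 6 = -354$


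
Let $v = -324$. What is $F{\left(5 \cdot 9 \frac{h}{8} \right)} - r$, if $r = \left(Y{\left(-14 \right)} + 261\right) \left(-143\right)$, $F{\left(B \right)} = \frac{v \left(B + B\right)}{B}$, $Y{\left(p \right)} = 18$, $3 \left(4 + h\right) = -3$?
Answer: $39249$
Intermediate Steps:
$h = -5$ ($h = -4 + \frac{1}{3} \left(-3\right) = -4 - 1 = -5$)
$F{\left(B \right)} = -648$ ($F{\left(B \right)} = \frac{\left(-324\right) \left(B + B\right)}{B} = \frac{\left(-324\right) 2 B}{B} = \frac{\left(-648\right) B}{B} = -648$)
$r = -39897$ ($r = \left(18 + 261\right) \left(-143\right) = 279 \left(-143\right) = -39897$)
$F{\left(5 \cdot 9 \frac{h}{8} \right)} - r = -648 - -39897 = -648 + 39897 = 39249$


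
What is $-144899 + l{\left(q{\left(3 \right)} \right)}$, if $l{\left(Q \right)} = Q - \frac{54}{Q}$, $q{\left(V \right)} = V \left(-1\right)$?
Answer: $-144884$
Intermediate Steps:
$q{\left(V \right)} = - V$
$l{\left(Q \right)} = Q - \frac{54}{Q}$
$-144899 + l{\left(q{\left(3 \right)} \right)} = -144899 - \left(3 + \frac{54}{\left(-1\right) 3}\right) = -144899 - \left(3 + \frac{54}{-3}\right) = -144899 - -15 = -144899 + \left(-3 + 18\right) = -144899 + 15 = -144884$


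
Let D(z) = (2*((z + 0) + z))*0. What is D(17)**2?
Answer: 0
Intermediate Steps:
D(z) = 0 (D(z) = (2*(z + z))*0 = (2*(2*z))*0 = (4*z)*0 = 0)
D(17)**2 = 0**2 = 0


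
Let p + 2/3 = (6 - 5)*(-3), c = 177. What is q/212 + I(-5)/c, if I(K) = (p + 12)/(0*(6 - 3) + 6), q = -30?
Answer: -11285/84429 ≈ -0.13366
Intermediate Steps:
p = -11/3 (p = -⅔ + (6 - 5)*(-3) = -⅔ + 1*(-3) = -⅔ - 3 = -11/3 ≈ -3.6667)
I(K) = 25/18 (I(K) = (-11/3 + 12)/(0*(6 - 3) + 6) = 25/(3*(0*3 + 6)) = 25/(3*(0 + 6)) = (25/3)/6 = (25/3)*(⅙) = 25/18)
q/212 + I(-5)/c = -30/212 + (25/18)/177 = -30*1/212 + (25/18)*(1/177) = -15/106 + 25/3186 = -11285/84429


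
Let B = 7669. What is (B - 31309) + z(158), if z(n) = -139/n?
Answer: -3735259/158 ≈ -23641.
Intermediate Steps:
(B - 31309) + z(158) = (7669 - 31309) - 139/158 = -23640 - 139*1/158 = -23640 - 139/158 = -3735259/158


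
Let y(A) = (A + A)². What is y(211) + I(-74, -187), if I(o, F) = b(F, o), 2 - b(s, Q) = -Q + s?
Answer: 178199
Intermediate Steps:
b(s, Q) = 2 + Q - s (b(s, Q) = 2 - (-Q + s) = 2 - (s - Q) = 2 + (Q - s) = 2 + Q - s)
I(o, F) = 2 + o - F
y(A) = 4*A² (y(A) = (2*A)² = 4*A²)
y(211) + I(-74, -187) = 4*211² + (2 - 74 - 1*(-187)) = 4*44521 + (2 - 74 + 187) = 178084 + 115 = 178199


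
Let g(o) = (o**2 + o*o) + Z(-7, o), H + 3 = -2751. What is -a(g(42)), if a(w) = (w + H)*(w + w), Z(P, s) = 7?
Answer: -5521670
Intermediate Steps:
H = -2754 (H = -3 - 2751 = -2754)
g(o) = 7 + 2*o**2 (g(o) = (o**2 + o*o) + 7 = (o**2 + o**2) + 7 = 2*o**2 + 7 = 7 + 2*o**2)
a(w) = 2*w*(-2754 + w) (a(w) = (w - 2754)*(w + w) = (-2754 + w)*(2*w) = 2*w*(-2754 + w))
-a(g(42)) = -2*(7 + 2*42**2)*(-2754 + (7 + 2*42**2)) = -2*(7 + 2*1764)*(-2754 + (7 + 2*1764)) = -2*(7 + 3528)*(-2754 + (7 + 3528)) = -2*3535*(-2754 + 3535) = -2*3535*781 = -1*5521670 = -5521670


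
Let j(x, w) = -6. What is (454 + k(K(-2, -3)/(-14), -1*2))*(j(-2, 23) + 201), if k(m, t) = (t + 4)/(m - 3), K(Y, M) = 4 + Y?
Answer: 972465/11 ≈ 88406.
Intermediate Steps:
k(m, t) = (4 + t)/(-3 + m)
(454 + k(K(-2, -3)/(-14), -1*2))*(j(-2, 23) + 201) = (454 + (4 - 1*2)/(-3 + (4 - 2)/(-14)))*(-6 + 201) = (454 + (4 - 2)/(-3 + 2*(-1/14)))*195 = (454 + 2/(-3 - ⅐))*195 = (454 + 2/(-22/7))*195 = (454 - 7/22*2)*195 = (454 - 7/11)*195 = (4987/11)*195 = 972465/11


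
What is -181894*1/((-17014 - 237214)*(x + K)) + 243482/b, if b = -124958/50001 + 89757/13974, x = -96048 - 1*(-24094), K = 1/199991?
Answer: 103729865254155934385199922057/1671743334079859765325510 ≈ 62049.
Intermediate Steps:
K = 1/199991 ≈ 5.0002e-6
x = -71954 (x = -96048 + 24094 = -71954)
b = 913925555/232904658 (b = -124958*1/50001 + 89757*(1/13974) = -124958/50001 + 29919/4658 = 913925555/232904658 ≈ 3.9240)
-181894*1/((-17014 - 237214)*(x + K)) + 243482/b = -181894*1/((-71954 + 1/199991)*(-17014 - 237214)) + 243482/(913925555/232904658) = -181894/((-14390152413/199991*(-254228))) + 243482*(232904658/913925555) = -181894/3658379667652164/199991 + 56708091939156/913925555 = -181894*199991/3658379667652164 + 56708091939156/913925555 = -18188581477/1829189833826082 + 56708091939156/913925555 = 103729865254155934385199922057/1671743334079859765325510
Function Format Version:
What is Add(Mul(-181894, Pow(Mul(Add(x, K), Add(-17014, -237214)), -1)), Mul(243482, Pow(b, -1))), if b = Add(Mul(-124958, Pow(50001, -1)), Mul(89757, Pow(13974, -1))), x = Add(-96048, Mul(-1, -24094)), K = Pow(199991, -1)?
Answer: Rational(103729865254155934385199922057, 1671743334079859765325510) ≈ 62049.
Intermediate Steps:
K = Rational(1, 199991) ≈ 5.0002e-6
x = -71954 (x = Add(-96048, 24094) = -71954)
b = Rational(913925555, 232904658) (b = Add(Mul(-124958, Rational(1, 50001)), Mul(89757, Rational(1, 13974))) = Add(Rational(-124958, 50001), Rational(29919, 4658)) = Rational(913925555, 232904658) ≈ 3.9240)
Add(Mul(-181894, Pow(Mul(Add(x, K), Add(-17014, -237214)), -1)), Mul(243482, Pow(b, -1))) = Add(Mul(-181894, Pow(Mul(Add(-71954, Rational(1, 199991)), Add(-17014, -237214)), -1)), Mul(243482, Pow(Rational(913925555, 232904658), -1))) = Add(Mul(-181894, Pow(Mul(Rational(-14390152413, 199991), -254228), -1)), Mul(243482, Rational(232904658, 913925555))) = Add(Mul(-181894, Pow(Rational(3658379667652164, 199991), -1)), Rational(56708091939156, 913925555)) = Add(Mul(-181894, Rational(199991, 3658379667652164)), Rational(56708091939156, 913925555)) = Add(Rational(-18188581477, 1829189833826082), Rational(56708091939156, 913925555)) = Rational(103729865254155934385199922057, 1671743334079859765325510)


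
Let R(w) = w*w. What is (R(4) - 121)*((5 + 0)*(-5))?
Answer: 2625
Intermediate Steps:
R(w) = w²
(R(4) - 121)*((5 + 0)*(-5)) = (4² - 121)*((5 + 0)*(-5)) = (16 - 121)*(5*(-5)) = -105*(-25) = 2625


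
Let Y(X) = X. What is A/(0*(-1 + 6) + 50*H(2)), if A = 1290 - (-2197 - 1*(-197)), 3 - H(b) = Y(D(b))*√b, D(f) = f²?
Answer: -987/115 - 1316*√2/115 ≈ -24.766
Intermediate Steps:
H(b) = 3 - b^(5/2) (H(b) = 3 - b²*√b = 3 - b^(5/2))
A = 3290 (A = 1290 - (-2197 + 197) = 1290 - 1*(-2000) = 1290 + 2000 = 3290)
A/(0*(-1 + 6) + 50*H(2)) = 3290/(0*(-1 + 6) + 50*(3 - 2^(5/2))) = 3290/(0*5 + 50*(3 - 4*√2)) = 3290/(0 + 50*(3 - 4*√2)) = 3290/(0 + (150 - 200*√2)) = 3290/(150 - 200*√2)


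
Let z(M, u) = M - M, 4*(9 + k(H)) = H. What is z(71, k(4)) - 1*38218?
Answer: -38218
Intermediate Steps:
k(H) = -9 + H/4
z(M, u) = 0
z(71, k(4)) - 1*38218 = 0 - 1*38218 = 0 - 38218 = -38218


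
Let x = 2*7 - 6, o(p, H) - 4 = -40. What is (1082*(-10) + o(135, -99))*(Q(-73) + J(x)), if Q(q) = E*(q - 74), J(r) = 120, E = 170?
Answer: 269988720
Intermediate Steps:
o(p, H) = -36 (o(p, H) = 4 - 40 = -36)
x = 8 (x = 14 - 6 = 8)
Q(q) = -12580 + 170*q (Q(q) = 170*(q - 74) = 170*(-74 + q) = -12580 + 170*q)
(1082*(-10) + o(135, -99))*(Q(-73) + J(x)) = (1082*(-10) - 36)*((-12580 + 170*(-73)) + 120) = (-10820 - 36)*((-12580 - 12410) + 120) = -10856*(-24990 + 120) = -10856*(-24870) = 269988720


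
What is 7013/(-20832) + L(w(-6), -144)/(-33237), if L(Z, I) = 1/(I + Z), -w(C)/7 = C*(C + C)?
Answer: -6293458319/18694615968 ≈ -0.33665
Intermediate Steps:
w(C) = -14*C² (w(C) = -7*C*(C + C) = -7*C*2*C = -14*C²)
7013/(-20832) + L(w(-6), -144)/(-33237) = 7013/(-20832) + 1/(-144 - 14*(-6)²*(-33237)) = 7013*(-1/20832) - 1/33237/(-144 - 14*36) = -7013/20832 - 1/33237/(-144 - 504) = -7013/20832 - 1/33237/(-648) = -7013/20832 - 1/648*(-1/33237) = -7013/20832 + 1/21537576 = -6293458319/18694615968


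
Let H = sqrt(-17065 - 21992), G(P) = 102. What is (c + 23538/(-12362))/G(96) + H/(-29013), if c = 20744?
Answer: 128206895/630462 - I*sqrt(39057)/29013 ≈ 203.35 - 0.0068117*I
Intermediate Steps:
H = I*sqrt(39057) (H = sqrt(-39057) = I*sqrt(39057) ≈ 197.63*I)
(c + 23538/(-12362))/G(96) + H/(-29013) = (20744 + 23538/(-12362))/102 + (I*sqrt(39057))/(-29013) = (20744 + 23538*(-1/12362))*(1/102) + (I*sqrt(39057))*(-1/29013) = (20744 - 11769/6181)*(1/102) - I*sqrt(39057)/29013 = (128206895/6181)*(1/102) - I*sqrt(39057)/29013 = 128206895/630462 - I*sqrt(39057)/29013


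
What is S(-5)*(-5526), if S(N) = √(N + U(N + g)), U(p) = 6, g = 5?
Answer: -5526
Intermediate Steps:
S(N) = √(6 + N) (S(N) = √(N + 6) = √(6 + N))
S(-5)*(-5526) = √(6 - 5)*(-5526) = √1*(-5526) = 1*(-5526) = -5526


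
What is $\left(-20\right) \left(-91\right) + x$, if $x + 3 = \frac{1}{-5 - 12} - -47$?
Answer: $\frac{31687}{17} \approx 1863.9$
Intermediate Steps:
$x = \frac{747}{17}$ ($x = -3 + \left(\frac{1}{-5 - 12} - -47\right) = -3 + \left(\frac{1}{-17} + 47\right) = -3 + \left(- \frac{1}{17} + 47\right) = -3 + \frac{798}{17} = \frac{747}{17} \approx 43.941$)
$\left(-20\right) \left(-91\right) + x = \left(-20\right) \left(-91\right) + \frac{747}{17} = 1820 + \frac{747}{17} = \frac{31687}{17}$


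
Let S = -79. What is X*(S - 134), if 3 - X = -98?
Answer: -21513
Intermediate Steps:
X = 101 (X = 3 - 1*(-98) = 3 + 98 = 101)
X*(S - 134) = 101*(-79 - 134) = 101*(-213) = -21513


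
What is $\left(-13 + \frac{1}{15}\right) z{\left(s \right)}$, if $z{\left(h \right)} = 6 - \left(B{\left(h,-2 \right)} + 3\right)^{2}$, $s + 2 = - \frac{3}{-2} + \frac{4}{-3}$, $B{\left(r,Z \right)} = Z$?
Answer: $- \frac{194}{3} \approx -64.667$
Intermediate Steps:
$s = - \frac{11}{6}$ ($s = -2 + \left(- \frac{3}{-2} + \frac{4}{-3}\right) = -2 + \left(\left(-3\right) \left(- \frac{1}{2}\right) + 4 \left(- \frac{1}{3}\right)\right) = -2 + \left(\frac{3}{2} - \frac{4}{3}\right) = -2 + \frac{1}{6} = - \frac{11}{6} \approx -1.8333$)
$z{\left(h \right)} = 5$ ($z{\left(h \right)} = 6 - \left(-2 + 3\right)^{2} = 6 - 1^{2} = 6 - 1 = 5$)
$\left(-13 + \frac{1}{15}\right) z{\left(s \right)} = \left(-13 + \frac{1}{15}\right) 5 = \left(- \frac{194}{15}\right) 5 = - \frac{194}{3}$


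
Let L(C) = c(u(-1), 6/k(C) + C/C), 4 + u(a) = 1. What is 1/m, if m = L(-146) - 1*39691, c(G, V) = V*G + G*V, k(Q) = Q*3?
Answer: -73/2897875 ≈ -2.5191e-5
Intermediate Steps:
k(Q) = 3*Q
u(a) = -3 (u(a) = -4 + 1 = -3)
c(G, V) = 2*G*V (c(G, V) = G*V + G*V = 2*G*V)
L(C) = -6 - 12/C (L(C) = 2*(-3)*(6/((3*C)) + C/C) = 2*(-3)*(6*(1/(3*C)) + 1) = 2*(-3)*(2/C + 1) = 2*(-3)*(1 + 2/C) = -6 - 12/C)
m = -2897875/73 (m = (-6 - 12/(-146)) - 1*39691 = (-6 - 12*(-1/146)) - 39691 = (-6 + 6/73) - 39691 = -432/73 - 39691 = -2897875/73 ≈ -39697.)
1/m = 1/(-2897875/73) = -73/2897875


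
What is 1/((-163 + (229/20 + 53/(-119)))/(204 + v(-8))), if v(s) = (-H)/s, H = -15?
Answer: -320705/241166 ≈ -1.3298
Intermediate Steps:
v(s) = 15/s (v(s) = (-1*(-15))/s = 15/s)
1/((-163 + (229/20 + 53/(-119)))/(204 + v(-8))) = 1/((-163 + (229/20 + 53/(-119)))/(204 + 15/(-8))) = 1/((-163 + (229*(1/20) + 53*(-1/119)))/(204 + 15*(-1/8))) = 1/((-163 + (229/20 - 53/119))/(204 - 15/8)) = 1/((-163 + 26191/2380)/(1617/8)) = 1/(-361749/2380*8/1617) = 1/(-241166/320705) = -320705/241166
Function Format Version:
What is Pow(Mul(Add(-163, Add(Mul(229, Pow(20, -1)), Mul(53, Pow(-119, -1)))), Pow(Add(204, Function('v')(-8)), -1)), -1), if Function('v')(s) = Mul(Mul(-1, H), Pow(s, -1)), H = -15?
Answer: Rational(-320705, 241166) ≈ -1.3298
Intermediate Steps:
Function('v')(s) = Mul(15, Pow(s, -1)) (Function('v')(s) = Mul(Mul(-1, -15), Pow(s, -1)) = Mul(15, Pow(s, -1)))
Pow(Mul(Add(-163, Add(Mul(229, Pow(20, -1)), Mul(53, Pow(-119, -1)))), Pow(Add(204, Function('v')(-8)), -1)), -1) = Pow(Mul(Add(-163, Add(Mul(229, Pow(20, -1)), Mul(53, Pow(-119, -1)))), Pow(Add(204, Mul(15, Pow(-8, -1))), -1)), -1) = Pow(Mul(Add(-163, Add(Mul(229, Rational(1, 20)), Mul(53, Rational(-1, 119)))), Pow(Add(204, Mul(15, Rational(-1, 8))), -1)), -1) = Pow(Mul(Add(-163, Add(Rational(229, 20), Rational(-53, 119))), Pow(Add(204, Rational(-15, 8)), -1)), -1) = Pow(Mul(Add(-163, Rational(26191, 2380)), Pow(Rational(1617, 8), -1)), -1) = Pow(Mul(Rational(-361749, 2380), Rational(8, 1617)), -1) = Pow(Rational(-241166, 320705), -1) = Rational(-320705, 241166)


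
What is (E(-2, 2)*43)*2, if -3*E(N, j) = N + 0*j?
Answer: 172/3 ≈ 57.333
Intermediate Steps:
E(N, j) = -N/3 (E(N, j) = -(N + 0*j)/3 = -(N + 0)/3 = -N/3)
(E(-2, 2)*43)*2 = (-⅓*(-2)*43)*2 = ((⅔)*43)*2 = (86/3)*2 = 172/3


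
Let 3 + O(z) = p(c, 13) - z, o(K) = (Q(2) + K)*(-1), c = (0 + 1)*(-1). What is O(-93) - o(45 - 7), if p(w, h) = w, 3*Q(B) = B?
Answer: 383/3 ≈ 127.67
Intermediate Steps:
Q(B) = B/3
c = -1 (c = 1*(-1) = -1)
o(K) = -⅔ - K (o(K) = ((⅓)*2 + K)*(-1) = (⅔ + K)*(-1) = -⅔ - K)
O(z) = -4 - z (O(z) = -3 + (-1 - z) = -4 - z)
O(-93) - o(45 - 7) = (-4 - 1*(-93)) - (-⅔ - (45 - 7)) = (-4 + 93) - (-⅔ - 1*38) = 89 - (-⅔ - 38) = 89 - 1*(-116/3) = 89 + 116/3 = 383/3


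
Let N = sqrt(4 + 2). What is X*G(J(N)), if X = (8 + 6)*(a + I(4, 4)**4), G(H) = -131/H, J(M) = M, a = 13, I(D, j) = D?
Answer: -246673*sqrt(6)/3 ≈ -2.0141e+5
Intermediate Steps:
N = sqrt(6) ≈ 2.4495
X = 3766 (X = (8 + 6)*(13 + 4**4) = 14*(13 + 256) = 14*269 = 3766)
X*G(J(N)) = 3766*(-131*sqrt(6)/6) = -246673*sqrt(6)/3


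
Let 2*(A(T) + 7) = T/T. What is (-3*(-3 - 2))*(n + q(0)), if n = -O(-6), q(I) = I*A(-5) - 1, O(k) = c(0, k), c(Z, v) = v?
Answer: 75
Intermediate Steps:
A(T) = -13/2 (A(T) = -7 + (T/T)/2 = -7 + (½)*1 = -7 + ½ = -13/2)
O(k) = k
q(I) = -1 - 13*I/2 (q(I) = I*(-13/2) - 1 = -13*I/2 - 1 = -1 - 13*I/2)
n = 6 (n = -1*(-6) = 6)
(-3*(-3 - 2))*(n + q(0)) = (-3*(-3 - 2))*(6 + (-1 - 13/2*0)) = (-3*(-5))*(6 + (-1 + 0)) = 15*(6 - 1) = 15*5 = 75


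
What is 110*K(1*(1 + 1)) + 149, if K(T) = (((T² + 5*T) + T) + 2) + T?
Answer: 2349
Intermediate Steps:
K(T) = 2 + T² + 7*T (K(T) = ((T² + 6*T) + 2) + T = (2 + T² + 6*T) + T = 2 + T² + 7*T)
110*K(1*(1 + 1)) + 149 = 110*(2 + (1*(1 + 1))² + 7*(1*(1 + 1))) + 149 = 110*(2 + (1*2)² + 7*(1*2)) + 149 = 110*(2 + 2² + 7*2) + 149 = 110*(2 + 4 + 14) + 149 = 110*20 + 149 = 2200 + 149 = 2349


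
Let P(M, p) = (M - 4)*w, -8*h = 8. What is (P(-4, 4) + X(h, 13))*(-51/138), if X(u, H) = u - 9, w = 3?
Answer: 289/23 ≈ 12.565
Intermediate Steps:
h = -1 (h = -⅛*8 = -1)
P(M, p) = -12 + 3*M (P(M, p) = (M - 4)*3 = (-4 + M)*3 = -12 + 3*M)
X(u, H) = -9 + u
(P(-4, 4) + X(h, 13))*(-51/138) = ((-12 + 3*(-4)) + (-9 - 1))*(-51/138) = ((-12 - 12) - 10)*(-51*1/138) = (-24 - 10)*(-17/46) = -34*(-17/46) = 289/23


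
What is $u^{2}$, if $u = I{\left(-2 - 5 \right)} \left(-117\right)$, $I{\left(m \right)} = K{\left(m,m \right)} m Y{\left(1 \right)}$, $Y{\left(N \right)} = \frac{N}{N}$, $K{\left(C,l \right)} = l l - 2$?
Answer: $1481711049$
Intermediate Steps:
$K{\left(C,l \right)} = -2 + l^{2}$ ($K{\left(C,l \right)} = l^{2} - 2 = -2 + l^{2}$)
$Y{\left(N \right)} = 1$
$I{\left(m \right)} = m \left(-2 + m^{2}\right)$ ($I{\left(m \right)} = \left(-2 + m^{2}\right) m 1 = m \left(-2 + m^{2}\right) 1 = m \left(-2 + m^{2}\right)$)
$u = 38493$ ($u = \left(-2 - 5\right) \left(-2 + \left(-2 - 5\right)^{2}\right) \left(-117\right) = - 7 \left(-2 + \left(-7\right)^{2}\right) \left(-117\right) = - 7 \left(-2 + 49\right) \left(-117\right) = \left(-7\right) 47 \left(-117\right) = \left(-329\right) \left(-117\right) = 38493$)
$u^{2} = 38493^{2} = 1481711049$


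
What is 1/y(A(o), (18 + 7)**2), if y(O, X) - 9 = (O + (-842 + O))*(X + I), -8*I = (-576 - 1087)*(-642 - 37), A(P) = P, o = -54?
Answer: 4/533984111 ≈ 7.4909e-9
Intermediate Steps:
I = -1129177/8 (I = -(-576 - 1087)*(-642 - 37)/8 = -(-1663)*(-679)/8 = -1/8*1129177 = -1129177/8 ≈ -1.4115e+5)
y(O, X) = 9 + (-842 + 2*O)*(-1129177/8 + X) (y(O, X) = 9 + (O + (-842 + O))*(X - 1129177/8) = 9 + (-842 + 2*O)*(-1129177/8 + X))
1/y(A(o), (18 + 7)**2) = 1/(475383553/4 - 842*(18 + 7)**2 - 1129177/4*(-54) + 2*(-54)*(18 + 7)**2) = 1/(475383553/4 - 842*25**2 + 30487779/2 + 2*(-54)*25**2) = 1/(475383553/4 - 842*625 + 30487779/2 + 2*(-54)*625) = 1/(475383553/4 - 526250 + 30487779/2 - 67500) = 1/(533984111/4) = 4/533984111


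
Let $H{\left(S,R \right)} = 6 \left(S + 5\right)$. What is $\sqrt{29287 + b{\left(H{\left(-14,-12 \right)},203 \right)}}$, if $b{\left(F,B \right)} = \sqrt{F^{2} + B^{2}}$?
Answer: $\sqrt{29287 + 5 \sqrt{1765}} \approx 171.75$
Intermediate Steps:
$H{\left(S,R \right)} = 30 + 6 S$ ($H{\left(S,R \right)} = 6 \left(5 + S\right) = 30 + 6 S$)
$b{\left(F,B \right)} = \sqrt{B^{2} + F^{2}}$
$\sqrt{29287 + b{\left(H{\left(-14,-12 \right)},203 \right)}} = \sqrt{29287 + \sqrt{203^{2} + \left(30 + 6 \left(-14\right)\right)^{2}}} = \sqrt{29287 + \sqrt{41209 + \left(30 - 84\right)^{2}}} = \sqrt{29287 + \sqrt{41209 + \left(-54\right)^{2}}} = \sqrt{29287 + \sqrt{41209 + 2916}} = \sqrt{29287 + \sqrt{44125}} = \sqrt{29287 + 5 \sqrt{1765}}$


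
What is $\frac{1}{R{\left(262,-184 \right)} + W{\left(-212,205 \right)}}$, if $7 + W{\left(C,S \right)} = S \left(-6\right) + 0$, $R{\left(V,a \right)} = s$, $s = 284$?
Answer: $- \frac{1}{953} \approx -0.0010493$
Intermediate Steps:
$R{\left(V,a \right)} = 284$
$W{\left(C,S \right)} = -7 - 6 S$ ($W{\left(C,S \right)} = -7 + \left(S \left(-6\right) + 0\right) = -7 + \left(- 6 S + 0\right) = -7 - 6 S$)
$\frac{1}{R{\left(262,-184 \right)} + W{\left(-212,205 \right)}} = \frac{1}{284 - 1237} = \frac{1}{-953} = - \frac{1}{953}$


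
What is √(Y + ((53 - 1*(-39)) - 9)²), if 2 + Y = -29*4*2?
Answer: 11*√55 ≈ 81.578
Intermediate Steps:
Y = -234 (Y = -2 - 29*4*2 = -2 - 116*2 = -2 - 232 = -234)
√(Y + ((53 - 1*(-39)) - 9)²) = √(-234 + ((53 - 1*(-39)) - 9)²) = √(-234 + ((53 + 39) - 9)²) = √(-234 + (92 - 9)²) = √(-234 + 83²) = √(-234 + 6889) = √6655 = 11*√55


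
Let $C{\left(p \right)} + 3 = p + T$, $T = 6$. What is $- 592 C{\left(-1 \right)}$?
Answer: $-1184$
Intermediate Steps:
$C{\left(p \right)} = 3 + p$ ($C{\left(p \right)} = -3 + \left(p + 6\right) = -3 + \left(6 + p\right) = 3 + p$)
$- 592 C{\left(-1 \right)} = - 592 \left(3 - 1\right) = \left(-592\right) 2 = -1184$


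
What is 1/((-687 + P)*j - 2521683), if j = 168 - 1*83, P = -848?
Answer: -1/2652158 ≈ -3.7705e-7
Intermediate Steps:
j = 85 (j = 168 - 83 = 85)
1/((-687 + P)*j - 2521683) = 1/((-687 - 848)*85 - 2521683) = 1/(-1535*85 - 2521683) = 1/(-130475 - 2521683) = 1/(-2652158) = -1/2652158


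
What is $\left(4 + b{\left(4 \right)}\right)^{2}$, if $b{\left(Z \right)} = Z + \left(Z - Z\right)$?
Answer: $64$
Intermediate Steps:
$b{\left(Z \right)} = Z$ ($b{\left(Z \right)} = Z + 0 = Z$)
$\left(4 + b{\left(4 \right)}\right)^{2} = \left(4 + 4\right)^{2} = 8^{2} = 64$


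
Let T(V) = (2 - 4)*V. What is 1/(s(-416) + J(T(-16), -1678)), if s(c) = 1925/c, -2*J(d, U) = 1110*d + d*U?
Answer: 416/3778683 ≈ 0.00011009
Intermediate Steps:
T(V) = -2*V
J(d, U) = -555*d - U*d/2 (J(d, U) = -(1110*d + d*U)/2 = -(1110*d + U*d)/2 = -555*d - U*d/2)
1/(s(-416) + J(T(-16), -1678)) = 1/(1925/(-416) - (-2*(-16))*(1110 - 1678)/2) = 1/(1925*(-1/416) - ½*32*(-568)) = 1/(-1925/416 + 9088) = 1/(3778683/416) = 416/3778683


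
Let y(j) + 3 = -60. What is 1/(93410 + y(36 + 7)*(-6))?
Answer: 1/93788 ≈ 1.0662e-5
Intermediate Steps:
y(j) = -63 (y(j) = -3 - 60 = -63)
1/(93410 + y(36 + 7)*(-6)) = 1/(93410 - 63*(-6)) = 1/(93410 + 378) = 1/93788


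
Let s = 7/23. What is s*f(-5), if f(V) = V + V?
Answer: -70/23 ≈ -3.0435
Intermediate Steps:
f(V) = 2*V
s = 7/23 (s = 7*(1/23) = 7/23 ≈ 0.30435)
s*f(-5) = 7*(2*(-5))/23 = (7/23)*(-10) = -70/23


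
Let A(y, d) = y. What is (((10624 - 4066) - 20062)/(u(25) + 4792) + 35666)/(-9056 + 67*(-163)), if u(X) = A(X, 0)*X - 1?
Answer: -24144194/13524429 ≈ -1.7852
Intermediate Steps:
u(X) = -1 + X² (u(X) = X*X - 1 = X² - 1 = -1 + X²)
(((10624 - 4066) - 20062)/(u(25) + 4792) + 35666)/(-9056 + 67*(-163)) = (((10624 - 4066) - 20062)/((-1 + 25²) + 4792) + 35666)/(-9056 + 67*(-163)) = ((6558 - 20062)/((-1 + 625) + 4792) + 35666)/(-9056 - 10921) = (-13504/(624 + 4792) + 35666)/(-19977) = (-13504/5416 + 35666)*(-1/19977) = (-13504*1/5416 + 35666)*(-1/19977) = (-1688/677 + 35666)*(-1/19977) = (24144194/677)*(-1/19977) = -24144194/13524429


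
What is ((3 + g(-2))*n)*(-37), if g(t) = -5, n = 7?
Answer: 518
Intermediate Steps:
((3 + g(-2))*n)*(-37) = ((3 - 5)*7)*(-37) = -2*7*(-37) = -14*(-37) = 518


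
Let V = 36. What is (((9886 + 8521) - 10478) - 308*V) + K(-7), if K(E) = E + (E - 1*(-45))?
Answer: -3128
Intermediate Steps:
K(E) = 45 + 2*E (K(E) = E + (E + 45) = E + (45 + E) = 45 + 2*E)
(((9886 + 8521) - 10478) - 308*V) + K(-7) = (((9886 + 8521) - 10478) - 308*36) + (45 + 2*(-7)) = ((18407 - 10478) - 11088) + (45 - 14) = (7929 - 11088) + 31 = -3159 + 31 = -3128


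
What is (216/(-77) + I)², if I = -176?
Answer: 189557824/5929 ≈ 31971.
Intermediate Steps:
(216/(-77) + I)² = (216/(-77) - 176)² = (216*(-1/77) - 176)² = (-216/77 - 176)² = (-13768/77)² = 189557824/5929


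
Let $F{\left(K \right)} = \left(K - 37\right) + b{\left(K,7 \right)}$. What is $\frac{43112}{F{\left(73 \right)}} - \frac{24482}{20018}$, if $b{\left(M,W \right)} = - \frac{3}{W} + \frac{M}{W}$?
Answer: $\frac{215472461}{230207} \approx 935.99$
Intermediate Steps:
$F{\left(K \right)} = - \frac{262}{7} + \frac{8 K}{7}$ ($F{\left(K \right)} = \left(K - 37\right) + \frac{-3 + K}{7} = \left(-37 + K\right) + \frac{-3 + K}{7} = \left(-37 + K\right) + \left(- \frac{3}{7} + \frac{K}{7}\right) = - \frac{262}{7} + \frac{8 K}{7}$)
$\frac{43112}{F{\left(73 \right)}} - \frac{24482}{20018} = \frac{43112}{- \frac{262}{7} + \frac{8}{7} \cdot 73} - \frac{24482}{20018} = \frac{43112}{- \frac{262}{7} + \frac{584}{7}} - \frac{12241}{10009} = \frac{43112}{46} - \frac{12241}{10009} = 43112 \cdot \frac{1}{46} - \frac{12241}{10009} = \frac{21556}{23} - \frac{12241}{10009} = \frac{215472461}{230207}$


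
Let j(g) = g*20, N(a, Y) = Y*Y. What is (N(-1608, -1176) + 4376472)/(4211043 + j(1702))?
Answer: 5759448/4245083 ≈ 1.3567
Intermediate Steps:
N(a, Y) = Y²
j(g) = 20*g
(N(-1608, -1176) + 4376472)/(4211043 + j(1702)) = ((-1176)² + 4376472)/(4211043 + 20*1702) = (1382976 + 4376472)/(4211043 + 34040) = 5759448/4245083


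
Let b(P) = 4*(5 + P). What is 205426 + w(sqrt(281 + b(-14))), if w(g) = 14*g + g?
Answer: 205426 + 105*sqrt(5) ≈ 2.0566e+5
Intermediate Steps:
b(P) = 20 + 4*P
w(g) = 15*g
205426 + w(sqrt(281 + b(-14))) = 205426 + 15*sqrt(281 + (20 + 4*(-14))) = 205426 + 15*sqrt(281 + (20 - 56)) = 205426 + 15*sqrt(281 - 36) = 205426 + 15*sqrt(245) = 205426 + 15*(7*sqrt(5)) = 205426 + 105*sqrt(5)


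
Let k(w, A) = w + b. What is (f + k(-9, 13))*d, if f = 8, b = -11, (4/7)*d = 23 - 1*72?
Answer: 1029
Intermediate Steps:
d = -343/4 (d = 7*(23 - 1*72)/4 = 7*(23 - 72)/4 = (7/4)*(-49) = -343/4 ≈ -85.750)
k(w, A) = -11 + w (k(w, A) = w - 11 = -11 + w)
(f + k(-9, 13))*d = (8 + (-11 - 9))*(-343/4) = (8 - 20)*(-343/4) = -12*(-343/4) = 1029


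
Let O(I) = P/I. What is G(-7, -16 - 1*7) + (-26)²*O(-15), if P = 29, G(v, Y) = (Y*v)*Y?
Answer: -75149/15 ≈ -5009.9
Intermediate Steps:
G(v, Y) = v*Y²
O(I) = 29/I
G(-7, -16 - 1*7) + (-26)²*O(-15) = -7*(-16 - 1*7)² + (-26)²*(29/(-15)) = -7*(-16 - 7)² + 676*(29*(-1/15)) = -7*(-23)² + 676*(-29/15) = -7*529 - 19604/15 = -3703 - 19604/15 = -75149/15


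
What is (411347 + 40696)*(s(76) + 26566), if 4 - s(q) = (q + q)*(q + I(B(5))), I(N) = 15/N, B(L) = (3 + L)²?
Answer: 54181421937/8 ≈ 6.7727e+9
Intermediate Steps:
s(q) = 4 - 2*q*(15/64 + q) (s(q) = 4 - (q + q)*(q + 15/((3 + 5)²)) = 4 - 2*q*(q + 15/(8²)) = 4 - 2*q*(q + 15/64) = 4 - 2*q*(15/64 + q))
(411347 + 40696)*(s(76) + 26566) = (411347 + 40696)*((4 - 2*76² - 15/32*76) + 26566) = 452043*((4 - 2*5776 - 285/8) + 26566) = 452043*((4 - 11552 - 285/8) + 26566) = 452043*(-92669/8 + 26566) = 452043*(119859/8) = 54181421937/8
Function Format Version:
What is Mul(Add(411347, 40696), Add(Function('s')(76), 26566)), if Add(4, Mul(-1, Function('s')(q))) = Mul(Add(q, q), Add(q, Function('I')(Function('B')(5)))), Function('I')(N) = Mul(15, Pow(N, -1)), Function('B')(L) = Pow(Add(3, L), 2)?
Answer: Rational(54181421937, 8) ≈ 6.7727e+9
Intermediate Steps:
Function('s')(q) = Add(4, Mul(-2, q, Add(Rational(15, 64), q))) (Function('s')(q) = Add(4, Mul(-1, Mul(Add(q, q), Add(q, Mul(15, Pow(Pow(Add(3, 5), 2), -1)))))) = Add(4, Mul(-1, Mul(Mul(2, q), Add(q, Mul(15, Pow(Pow(8, 2), -1)))))) = Add(4, Mul(-1, Mul(Mul(2, q), Add(q, Mul(15, Pow(64, -1)))))) = Add(4, Mul(-1, Mul(Mul(2, q), Add(q, Mul(15, Rational(1, 64)))))) = Add(4, Mul(-1, Mul(Mul(2, q), Add(q, Rational(15, 64))))) = Add(4, Mul(-1, Mul(Mul(2, q), Add(Rational(15, 64), q)))) = Add(4, Mul(-1, Mul(2, q, Add(Rational(15, 64), q)))) = Add(4, Mul(-2, q, Add(Rational(15, 64), q))))
Mul(Add(411347, 40696), Add(Function('s')(76), 26566)) = Mul(Add(411347, 40696), Add(Add(4, Mul(-2, Pow(76, 2)), Mul(Rational(-15, 32), 76)), 26566)) = Mul(452043, Add(Add(4, Mul(-2, 5776), Rational(-285, 8)), 26566)) = Mul(452043, Add(Add(4, -11552, Rational(-285, 8)), 26566)) = Mul(452043, Add(Rational(-92669, 8), 26566)) = Mul(452043, Rational(119859, 8)) = Rational(54181421937, 8)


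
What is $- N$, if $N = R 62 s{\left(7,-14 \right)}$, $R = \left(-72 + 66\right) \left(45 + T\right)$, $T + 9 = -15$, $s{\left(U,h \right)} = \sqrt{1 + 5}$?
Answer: $7812 \sqrt{6} \approx 19135.0$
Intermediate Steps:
$s{\left(U,h \right)} = \sqrt{6}$
$T = -24$ ($T = -9 - 15 = -24$)
$R = -126$ ($R = \left(-72 + 66\right) \left(45 - 24\right) = \left(-6\right) 21 = -126$)
$N = - 7812 \sqrt{6}$ ($N = \left(-126\right) 62 \sqrt{6} = - 7812 \sqrt{6} \approx -19135.0$)
$- N = - \left(-7812\right) \sqrt{6} = 7812 \sqrt{6}$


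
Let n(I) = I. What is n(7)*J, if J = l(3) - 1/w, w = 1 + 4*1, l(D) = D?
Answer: 98/5 ≈ 19.600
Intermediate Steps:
w = 5 (w = 1 + 4 = 5)
J = 14/5 (J = 3 - 1/5 = 3 - 1*⅕ = 3 - ⅕ = 14/5 ≈ 2.8000)
n(7)*J = 7*(14/5) = 98/5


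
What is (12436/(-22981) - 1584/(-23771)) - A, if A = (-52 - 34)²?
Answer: -367323280568/49661941 ≈ -7396.5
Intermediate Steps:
A = 7396 (A = (-86)² = 7396)
(12436/(-22981) - 1584/(-23771)) - A = (12436/(-22981) - 1584/(-23771)) - 1*7396 = (12436*(-1/22981) - 1584*(-1/23771)) - 7396 = (-12436/22981 + 144/2161) - 7396 = -23564932/49661941 - 7396 = -367323280568/49661941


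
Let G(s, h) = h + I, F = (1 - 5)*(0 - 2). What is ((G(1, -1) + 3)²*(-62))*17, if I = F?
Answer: -105400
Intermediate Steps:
F = 8 (F = -4*(-2) = 8)
I = 8
G(s, h) = 8 + h (G(s, h) = h + 8 = 8 + h)
((G(1, -1) + 3)²*(-62))*17 = (((8 - 1) + 3)²*(-62))*17 = ((7 + 3)²*(-62))*17 = (10²*(-62))*17 = (100*(-62))*17 = -6200*17 = -105400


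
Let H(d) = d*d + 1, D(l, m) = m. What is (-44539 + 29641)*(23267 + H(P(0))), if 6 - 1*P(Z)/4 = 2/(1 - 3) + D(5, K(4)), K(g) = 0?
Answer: -358326696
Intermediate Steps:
P(Z) = 28 (P(Z) = 24 - 4*(2/(1 - 3) + 0) = 24 - 4*(2/(-2) + 0) = 24 - 4*(-½*2 + 0) = 24 - 4*(-1 + 0) = 24 - 4*(-1) = 24 + 4 = 28)
H(d) = 1 + d² (H(d) = d² + 1 = 1 + d²)
(-44539 + 29641)*(23267 + H(P(0))) = (-44539 + 29641)*(23267 + (1 + 28²)) = -14898*(23267 + (1 + 784)) = -14898*(23267 + 785) = -14898*24052 = -358326696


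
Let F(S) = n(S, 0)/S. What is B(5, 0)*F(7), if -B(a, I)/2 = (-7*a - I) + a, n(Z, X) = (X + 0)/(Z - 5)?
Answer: 0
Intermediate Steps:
n(Z, X) = X/(-5 + Z)
F(S) = 0 (F(S) = (0/(-5 + S))/S = 0/S = 0)
B(a, I) = 2*I + 12*a (B(a, I) = -2*((-7*a - I) + a) = -2*((-I - 7*a) + a) = -2*(-I - 6*a) = 2*I + 12*a)
B(5, 0)*F(7) = (2*0 + 12*5)*0 = (0 + 60)*0 = 60*0 = 0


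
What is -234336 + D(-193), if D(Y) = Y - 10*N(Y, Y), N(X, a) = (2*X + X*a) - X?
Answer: -605089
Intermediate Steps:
N(X, a) = X + X*a
D(Y) = Y - 10*Y*(1 + Y)
-234336 + D(-193) = -234336 - 193*(-9 - 10*(-193)) = -234336 - 193*(-9 + 1930) = -234336 - 193*1921 = -234336 - 370753 = -605089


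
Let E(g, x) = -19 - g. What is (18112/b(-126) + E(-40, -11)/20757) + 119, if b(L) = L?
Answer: -10786280/435897 ≈ -24.745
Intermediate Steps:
(18112/b(-126) + E(-40, -11)/20757) + 119 = (18112/(-126) + (-19 - 1*(-40))/20757) + 119 = (18112*(-1/126) + (-19 + 40)*(1/20757)) + 119 = (-9056/63 + 21*(1/20757)) + 119 = (-9056/63 + 7/6919) + 119 = -62658023/435897 + 119 = -10786280/435897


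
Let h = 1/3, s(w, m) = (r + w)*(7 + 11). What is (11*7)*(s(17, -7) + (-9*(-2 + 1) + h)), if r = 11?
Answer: 118580/3 ≈ 39527.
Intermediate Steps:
s(w, m) = 198 + 18*w (s(w, m) = (11 + w)*(7 + 11) = (11 + w)*18 = 198 + 18*w)
h = ⅓ (h = 1*(⅓) = ⅓ ≈ 0.33333)
(11*7)*(s(17, -7) + (-9*(-2 + 1) + h)) = (11*7)*((198 + 18*17) + (-9*(-2 + 1) + ⅓)) = 77*((198 + 306) + (-9*(-1) + ⅓)) = 77*(504 + (9 + ⅓)) = 77*(504 + 28/3) = 77*(1540/3) = 118580/3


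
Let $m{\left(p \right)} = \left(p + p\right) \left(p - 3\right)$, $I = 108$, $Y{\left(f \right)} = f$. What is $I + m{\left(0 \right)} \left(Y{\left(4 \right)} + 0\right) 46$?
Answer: $108$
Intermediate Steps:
$m{\left(p \right)} = 2 p \left(-3 + p\right)$
$I + m{\left(0 \right)} \left(Y{\left(4 \right)} + 0\right) 46 = 108 + 2 \cdot 0 \left(-3 + 0\right) \left(4 + 0\right) 46 = 108 + 2 \cdot 0 \left(-3\right) 4 \cdot 46 = 108 + 0 \cdot 4 \cdot 46 = 108 + 0 \cdot 46 = 108 + 0 = 108$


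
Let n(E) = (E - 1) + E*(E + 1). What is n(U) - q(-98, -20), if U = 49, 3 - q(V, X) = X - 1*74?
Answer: 2401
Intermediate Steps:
q(V, X) = 77 - X (q(V, X) = 3 - (X - 1*74) = 3 - (X - 74) = 3 - (-74 + X) = 3 + (74 - X) = 77 - X)
n(E) = -1 + E + E*(1 + E) (n(E) = (-1 + E) + E*(1 + E) = -1 + E + E*(1 + E))
n(U) - q(-98, -20) = (-1 + 49² + 2*49) - (77 - 1*(-20)) = (-1 + 2401 + 98) - (77 + 20) = 2498 - 1*97 = 2498 - 97 = 2401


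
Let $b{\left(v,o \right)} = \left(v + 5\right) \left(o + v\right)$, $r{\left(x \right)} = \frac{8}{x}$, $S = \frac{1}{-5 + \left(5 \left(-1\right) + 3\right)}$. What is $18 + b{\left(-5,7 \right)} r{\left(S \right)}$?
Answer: $18$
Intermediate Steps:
$S = - \frac{1}{7}$ ($S = \frac{1}{-5 + \left(-5 + 3\right)} = \frac{1}{-5 - 2} = \frac{1}{-7} = - \frac{1}{7} \approx -0.14286$)
$b{\left(v,o \right)} = \left(5 + v\right) \left(o + v\right)$
$18 + b{\left(-5,7 \right)} r{\left(S \right)} = 18 + \left(\left(-5\right)^{2} + 5 \cdot 7 + 5 \left(-5\right) + 7 \left(-5\right)\right) \frac{8}{- \frac{1}{7}} = 18 + \left(25 + 35 - 25 - 35\right) 8 \left(-7\right) = 18 + 0 \left(-56\right) = 18 + 0 = 18$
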